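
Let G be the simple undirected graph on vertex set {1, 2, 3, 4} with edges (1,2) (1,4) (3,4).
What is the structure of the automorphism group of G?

C_2

The degree sequence is [2, 1, 1, 2]; the two degree-1 vertices 2 and 3 are the ends of a path, so G = P_4. The only nontrivial automorphism of a path is the end-to-end reflection, so Aut(G) ≅ Z_2.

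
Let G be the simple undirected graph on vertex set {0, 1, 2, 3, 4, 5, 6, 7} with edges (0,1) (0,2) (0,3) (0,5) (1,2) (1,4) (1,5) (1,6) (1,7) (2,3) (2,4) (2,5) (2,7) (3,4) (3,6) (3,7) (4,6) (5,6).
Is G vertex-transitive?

Vertex 3 is the only vertex of degree 5, so every automorphism fixes it; G is not vertex-transitive.

No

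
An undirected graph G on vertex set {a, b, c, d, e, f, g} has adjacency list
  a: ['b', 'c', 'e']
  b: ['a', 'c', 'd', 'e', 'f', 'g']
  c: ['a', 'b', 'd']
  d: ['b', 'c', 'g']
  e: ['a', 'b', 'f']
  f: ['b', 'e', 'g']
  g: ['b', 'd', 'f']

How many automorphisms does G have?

Vertex b is the unique vertex of degree 6; the remaining 6 vertices each have degree 3 and induce a cycle, so G is the wheel on 7 vertices with hub b. With the hub fixed, the remaining symmetry is that of the rim cycle C_6, giving the dihedral group D_6.

12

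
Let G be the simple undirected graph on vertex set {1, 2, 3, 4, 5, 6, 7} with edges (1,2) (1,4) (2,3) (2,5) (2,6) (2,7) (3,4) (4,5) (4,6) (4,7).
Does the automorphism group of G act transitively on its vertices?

No

Automorphisms preserve degree, but G has vertices of degree 2 and vertices of degree 5; no automorphism maps one to the other, so G is not vertex-transitive.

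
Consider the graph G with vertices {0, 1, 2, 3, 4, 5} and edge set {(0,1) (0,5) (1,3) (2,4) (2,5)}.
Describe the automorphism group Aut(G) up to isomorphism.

The degree sequence is [2, 2, 2, 1, 1, 2]; the two degree-1 vertices 3 and 4 are the ends of a path, so G = P_6. The only nontrivial automorphism of a path is the end-to-end reflection, so Aut(G) ≅ Z_2.

the cyclic group of order 2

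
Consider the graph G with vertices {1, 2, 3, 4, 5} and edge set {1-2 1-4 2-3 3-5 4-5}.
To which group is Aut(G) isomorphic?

the dihedral group of order 10

G is 2-regular and connected on 5 vertices, i.e. the cycle C_5. The automorphisms of the 5-cycle are exactly the symmetries of a regular 5-gon: the dihedral group D_5, |D_5| = 10.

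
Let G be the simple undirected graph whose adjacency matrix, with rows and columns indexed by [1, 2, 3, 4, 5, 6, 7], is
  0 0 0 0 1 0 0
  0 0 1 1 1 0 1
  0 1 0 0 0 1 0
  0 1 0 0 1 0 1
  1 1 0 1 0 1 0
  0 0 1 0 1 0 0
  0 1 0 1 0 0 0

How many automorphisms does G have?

1

The degree sequence is [1, 4, 2, 3, 4, 2, 2]. Checking the degree-preserving permutations of the vertex set shows that none except the identity preserves every edge, so Aut(G) is trivial.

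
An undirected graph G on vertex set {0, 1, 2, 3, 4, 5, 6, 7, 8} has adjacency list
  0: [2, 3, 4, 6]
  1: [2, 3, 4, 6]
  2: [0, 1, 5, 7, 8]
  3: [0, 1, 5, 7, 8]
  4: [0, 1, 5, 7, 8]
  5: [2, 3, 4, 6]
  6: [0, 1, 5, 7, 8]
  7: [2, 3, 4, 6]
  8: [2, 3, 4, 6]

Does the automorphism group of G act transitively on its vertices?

No

Automorphisms preserve degree, but G has vertices of degree 4 and vertices of degree 5; no automorphism maps one to the other, so G is not vertex-transitive.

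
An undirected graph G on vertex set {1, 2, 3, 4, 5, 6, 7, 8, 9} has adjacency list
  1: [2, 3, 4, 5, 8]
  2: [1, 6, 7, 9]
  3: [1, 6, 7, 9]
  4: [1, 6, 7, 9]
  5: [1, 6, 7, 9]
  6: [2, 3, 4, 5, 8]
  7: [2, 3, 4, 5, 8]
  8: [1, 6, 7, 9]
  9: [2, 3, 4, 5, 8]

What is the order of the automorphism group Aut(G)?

2880

The vertices split by degree into {1, 6, 7, 9} (degree 5) and {2, 3, 4, 5, 8} (degree 4); every edge runs between the two parts, so G is the complete bipartite graph K_{4,5}. Automorphisms preserve the bipartition setwise (since the parts differ in size) and act as S_5 × S_4 within it; |Aut| = 2880.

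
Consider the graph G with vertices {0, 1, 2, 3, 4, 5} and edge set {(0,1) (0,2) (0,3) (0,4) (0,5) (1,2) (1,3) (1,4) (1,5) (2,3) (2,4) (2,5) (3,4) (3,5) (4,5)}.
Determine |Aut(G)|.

Every vertex has degree 5, so G is the complete graph K_6. Any permutation of the 6 vertices preserves K_6, so Aut(K_6) = S_6 of order 6! = 720.

720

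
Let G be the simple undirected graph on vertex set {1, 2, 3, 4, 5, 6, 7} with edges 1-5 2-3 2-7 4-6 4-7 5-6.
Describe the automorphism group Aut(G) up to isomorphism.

The degree sequence is [1, 2, 1, 2, 2, 2, 2]; the two degree-1 vertices 1 and 3 are the ends of a path, so G = P_7. The only nontrivial automorphism of a path is the end-to-end reflection, so Aut(G) ≅ Z_2.

Z_2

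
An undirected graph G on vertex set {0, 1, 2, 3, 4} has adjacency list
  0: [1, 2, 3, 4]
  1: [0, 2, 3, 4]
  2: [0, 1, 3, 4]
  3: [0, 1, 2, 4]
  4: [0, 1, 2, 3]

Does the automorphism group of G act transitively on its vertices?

All 5 vertices are pairwise adjacent: G = K_5. Any permutation of the 5 vertices preserves K_5, so Aut(K_5) = S_5 of order 5! = 120. This group acts transitively on the 5 vertices.

Yes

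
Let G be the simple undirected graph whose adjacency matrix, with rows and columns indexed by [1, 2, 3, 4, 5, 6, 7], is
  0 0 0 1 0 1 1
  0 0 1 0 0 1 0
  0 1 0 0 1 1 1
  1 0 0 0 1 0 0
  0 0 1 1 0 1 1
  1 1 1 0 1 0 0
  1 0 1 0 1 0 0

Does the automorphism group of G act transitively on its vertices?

Automorphisms preserve degree, but G has vertices of degree 2 and vertices of degree 4; no automorphism maps one to the other, so G is not vertex-transitive.

No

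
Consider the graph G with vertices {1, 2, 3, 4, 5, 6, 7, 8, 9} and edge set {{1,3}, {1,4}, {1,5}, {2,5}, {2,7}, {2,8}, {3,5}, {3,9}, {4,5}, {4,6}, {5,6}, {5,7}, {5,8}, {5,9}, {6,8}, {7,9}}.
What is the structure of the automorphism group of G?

Vertex 5 is the unique vertex of degree 8; the remaining 8 vertices each have degree 3 and induce a cycle, so G is the wheel on 9 vertices with hub 5. With the hub fixed, the remaining symmetry is that of the rim cycle C_8, giving the dihedral group D_8.

D_8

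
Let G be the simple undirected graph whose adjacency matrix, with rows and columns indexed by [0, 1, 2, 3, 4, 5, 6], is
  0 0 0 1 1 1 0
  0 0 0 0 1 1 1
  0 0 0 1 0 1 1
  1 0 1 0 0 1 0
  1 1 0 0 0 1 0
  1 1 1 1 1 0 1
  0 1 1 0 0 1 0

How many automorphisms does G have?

12

Vertex 5 is the unique vertex of degree 6; the remaining 6 vertices each have degree 3 and induce a cycle, so G is the wheel on 7 vertices with hub 5. Every automorphism fixes the hub and acts on the rim 6-cycle, so Aut(G) ≅ Aut(C_6) = D_6 of order 12.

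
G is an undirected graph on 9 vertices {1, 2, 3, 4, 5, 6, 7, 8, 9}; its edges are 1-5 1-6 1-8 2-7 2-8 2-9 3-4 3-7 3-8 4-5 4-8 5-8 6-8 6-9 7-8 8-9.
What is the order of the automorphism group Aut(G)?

Vertex 8 is the unique vertex of degree 8; the remaining 8 vertices each have degree 3 and induce a cycle, so G is the wheel on 9 vertices with hub 8. With the hub fixed, the remaining symmetry is that of the rim cycle C_8, giving the dihedral group D_8.

16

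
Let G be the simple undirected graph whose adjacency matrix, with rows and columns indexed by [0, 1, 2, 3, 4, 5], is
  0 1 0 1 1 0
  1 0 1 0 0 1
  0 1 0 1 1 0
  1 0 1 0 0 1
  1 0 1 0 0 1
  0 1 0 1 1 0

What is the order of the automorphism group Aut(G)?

72

G is 3-regular and bipartite with parts {0, 2, 5} and {1, 3, 4} (each part is independent and every cross-pair is an edge), so G = K_{3,3}. Aut(K_{3,3}) is the wreath product S_3 ≀ Z_2: permute within each part, then optionally swap the parts; |Aut| = 2·(3!)² = 72.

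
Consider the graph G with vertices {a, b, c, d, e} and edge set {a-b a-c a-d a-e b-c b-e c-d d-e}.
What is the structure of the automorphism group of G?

the dihedral group of order 8

Vertex a is the unique vertex of degree 4; the remaining 4 vertices each have degree 3 and induce a cycle, so G is the wheel on 5 vertices with hub a. With the hub fixed, the remaining symmetry is that of the rim cycle C_4, giving the dihedral group D_4.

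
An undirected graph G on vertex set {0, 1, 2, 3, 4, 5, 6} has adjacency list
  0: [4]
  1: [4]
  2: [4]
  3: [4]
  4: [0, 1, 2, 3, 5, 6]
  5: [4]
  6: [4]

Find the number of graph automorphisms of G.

720

Vertex 4 has degree 6 and every other vertex has degree 1, so G is the star K_{1,6} with centre 4. The 6 leaves are pairwise interchangeable while the centre is fixed, giving Aut(G) = S_6.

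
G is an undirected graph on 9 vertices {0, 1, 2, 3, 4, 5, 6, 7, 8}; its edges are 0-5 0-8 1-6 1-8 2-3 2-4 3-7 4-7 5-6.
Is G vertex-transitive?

No

G has two connected components, {0, 1, 5, 6, 8} and {2, 3, 4, 7}; each is 2-regular, so G = C_5 ⊔ C_4. The orbit of 0 under Aut(G) is {0, 1, 5, 6, 8}, which does not contain 2, so G is not vertex-transitive.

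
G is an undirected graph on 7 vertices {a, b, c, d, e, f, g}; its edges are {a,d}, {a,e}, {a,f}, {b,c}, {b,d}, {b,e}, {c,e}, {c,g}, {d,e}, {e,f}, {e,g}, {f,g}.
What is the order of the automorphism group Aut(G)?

Vertex e is the unique vertex of degree 6; the remaining 6 vertices each have degree 3 and induce a cycle, so G is the wheel on 7 vertices with hub e. With the hub fixed, the remaining symmetry is that of the rim cycle C_6, giving the dihedral group D_6.

12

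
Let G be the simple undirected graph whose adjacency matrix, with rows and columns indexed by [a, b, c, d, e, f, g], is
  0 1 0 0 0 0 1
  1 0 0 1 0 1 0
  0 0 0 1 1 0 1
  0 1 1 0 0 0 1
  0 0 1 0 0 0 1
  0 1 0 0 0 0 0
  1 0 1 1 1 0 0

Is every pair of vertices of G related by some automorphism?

No

Vertex f is the only vertex of degree 1, so every automorphism fixes it; G is not vertex-transitive.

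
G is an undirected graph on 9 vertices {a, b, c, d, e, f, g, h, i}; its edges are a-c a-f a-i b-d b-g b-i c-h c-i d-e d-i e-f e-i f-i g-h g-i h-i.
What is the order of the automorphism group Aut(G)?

16

Vertex i is the unique vertex of degree 8; the remaining 8 vertices each have degree 3 and induce a cycle, so G is the wheel on 9 vertices with hub i. Every automorphism fixes the hub and acts on the rim 8-cycle, so Aut(G) ≅ Aut(C_8) = D_8 of order 16.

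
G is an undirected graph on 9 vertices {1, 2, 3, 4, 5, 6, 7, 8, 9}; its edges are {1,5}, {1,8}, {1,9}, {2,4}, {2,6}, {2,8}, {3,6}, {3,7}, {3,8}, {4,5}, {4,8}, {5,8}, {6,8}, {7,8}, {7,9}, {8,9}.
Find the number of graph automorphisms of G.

16

Vertex 8 is the unique vertex of degree 8; the remaining 8 vertices each have degree 3 and induce a cycle, so G is the wheel on 9 vertices with hub 8. Every automorphism fixes the hub and acts on the rim 8-cycle, so Aut(G) ≅ Aut(C_8) = D_8 of order 16.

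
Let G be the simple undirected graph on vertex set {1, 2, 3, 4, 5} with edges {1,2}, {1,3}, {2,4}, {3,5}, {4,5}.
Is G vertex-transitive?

Every vertex has degree 2 and the graph is connected, so G is the 5-cycle C_5. The automorphisms of the 5-cycle are exactly the symmetries of a regular 5-gon: the dihedral group D_5, |D_5| = 10. This group acts transitively on the 5 vertices.

Yes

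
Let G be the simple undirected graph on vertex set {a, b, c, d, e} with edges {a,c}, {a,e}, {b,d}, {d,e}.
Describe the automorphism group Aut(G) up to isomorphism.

The degree sequence is [2, 1, 1, 2, 2]; the two degree-1 vertices b and c are the ends of a path, so G = P_5. The only nontrivial automorphism of a path is the end-to-end reflection, so Aut(G) ≅ Z_2.

the cyclic group of order 2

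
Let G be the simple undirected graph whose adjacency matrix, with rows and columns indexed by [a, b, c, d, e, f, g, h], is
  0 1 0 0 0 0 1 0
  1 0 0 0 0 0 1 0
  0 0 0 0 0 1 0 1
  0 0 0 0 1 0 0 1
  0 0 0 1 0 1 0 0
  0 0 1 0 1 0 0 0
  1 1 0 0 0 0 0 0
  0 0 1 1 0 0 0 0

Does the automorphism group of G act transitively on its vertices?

No

G has two connected components, {c, d, e, f, h} and {a, b, g}; each is 2-regular, so G = C_5 ⊔ C_3. The orbit of a under Aut(G) is {a, b, g}, which does not contain c, so G is not vertex-transitive.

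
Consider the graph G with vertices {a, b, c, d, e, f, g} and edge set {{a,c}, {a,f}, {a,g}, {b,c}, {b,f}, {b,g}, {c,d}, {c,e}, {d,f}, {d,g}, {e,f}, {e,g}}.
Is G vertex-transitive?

No

Automorphisms preserve degree, but G has vertices of degree 3 and vertices of degree 4; no automorphism maps one to the other, so G is not vertex-transitive.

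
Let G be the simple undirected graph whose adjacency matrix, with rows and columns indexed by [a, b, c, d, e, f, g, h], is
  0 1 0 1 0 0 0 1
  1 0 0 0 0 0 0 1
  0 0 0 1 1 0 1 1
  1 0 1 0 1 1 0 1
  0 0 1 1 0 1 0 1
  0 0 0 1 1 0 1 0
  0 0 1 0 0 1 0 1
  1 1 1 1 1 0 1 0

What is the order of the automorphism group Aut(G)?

1

The degree sequence is [3, 2, 4, 5, 4, 3, 3, 6]. Checking the degree-preserving permutations of the vertex set shows that none except the identity preserves every edge, so Aut(G) is trivial.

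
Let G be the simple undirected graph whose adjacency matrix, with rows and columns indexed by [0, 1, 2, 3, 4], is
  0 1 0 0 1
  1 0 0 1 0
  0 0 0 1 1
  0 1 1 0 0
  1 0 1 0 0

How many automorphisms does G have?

Every vertex has degree 2 and the graph is connected, so G is the 5-cycle C_5. The automorphisms of the 5-cycle are exactly the symmetries of a regular 5-gon: the dihedral group D_5, |D_5| = 10.

10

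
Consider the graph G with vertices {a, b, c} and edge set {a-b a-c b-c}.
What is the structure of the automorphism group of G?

the symmetric group on 3 letters

Every vertex has degree 2, so G is the complete graph K_3. Every bijection on the vertex set is an automorphism of K_3; hence Aut(K_3) ≅ S_3, order 6.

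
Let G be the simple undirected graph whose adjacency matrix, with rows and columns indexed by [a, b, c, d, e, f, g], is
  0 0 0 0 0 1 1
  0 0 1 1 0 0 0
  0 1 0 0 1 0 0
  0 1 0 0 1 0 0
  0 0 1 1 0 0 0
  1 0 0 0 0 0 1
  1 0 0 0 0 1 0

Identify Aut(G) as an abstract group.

D_4 × D_3

G has two connected components, {b, c, d, e} and {a, f, g}; each is 2-regular, so G = C_4 ⊔ C_3. No automorphism exchanges components of different sizes, hence Aut(G) is the direct product D_4 × D_3, order 48.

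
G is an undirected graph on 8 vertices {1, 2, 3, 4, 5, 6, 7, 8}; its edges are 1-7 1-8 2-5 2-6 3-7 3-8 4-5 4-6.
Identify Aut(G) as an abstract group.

(D_4 × D_4) ⋊ Z_2

G has two connected components, {1, 3, 7, 8} and {2, 4, 5, 6}; each is 2-regular, so G = C_4 ⊔ C_4. Aut of a disjoint union of two copies of C_4 is the wreath product D_4 ≀ Z_2, of order 2·8² = 128.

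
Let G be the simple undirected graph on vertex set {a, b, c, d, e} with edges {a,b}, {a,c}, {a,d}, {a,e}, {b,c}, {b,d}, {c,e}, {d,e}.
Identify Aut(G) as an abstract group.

the dihedral group of order 8

Vertex a is the unique vertex of degree 4; the remaining 4 vertices each have degree 3 and induce a cycle, so G is the wheel on 5 vertices with hub a. With the hub fixed, the remaining symmetry is that of the rim cycle C_4, giving the dihedral group D_4.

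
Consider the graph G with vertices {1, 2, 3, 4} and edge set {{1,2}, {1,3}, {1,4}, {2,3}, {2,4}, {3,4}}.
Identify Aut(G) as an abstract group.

Every vertex has degree 3, so G is the complete graph K_4. Any permutation of the 4 vertices preserves K_4, so Aut(K_4) = S_4 of order 4! = 24.

S_4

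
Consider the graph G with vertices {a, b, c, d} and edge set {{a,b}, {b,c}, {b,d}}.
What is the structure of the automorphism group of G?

S_3

Vertex b has degree 3 and every other vertex has degree 1, so G is the star K_{1,3} with centre b. The 3 leaves are pairwise interchangeable while the centre is fixed, giving Aut(G) = S_3.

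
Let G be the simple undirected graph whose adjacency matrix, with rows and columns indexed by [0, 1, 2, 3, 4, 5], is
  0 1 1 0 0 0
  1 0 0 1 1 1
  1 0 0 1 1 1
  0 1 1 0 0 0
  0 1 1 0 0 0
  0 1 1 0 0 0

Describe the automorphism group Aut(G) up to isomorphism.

S_2 × S_4

The vertices split by degree into {1, 2} (degree 4) and {0, 3, 4, 5} (degree 2); every edge runs between the two parts, so G is the complete bipartite graph K_{2,4}. The parts have unequal sizes, so no automorphism swaps them; each part is permuted independently, giving S_2 × S_4 of order 2!·4! = 48.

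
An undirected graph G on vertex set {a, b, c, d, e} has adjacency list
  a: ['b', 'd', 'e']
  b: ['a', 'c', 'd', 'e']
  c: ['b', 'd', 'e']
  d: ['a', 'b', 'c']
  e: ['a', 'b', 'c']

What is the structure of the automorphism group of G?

the dihedral group of order 8

Vertex b is the unique vertex of degree 4; the remaining 4 vertices each have degree 3 and induce a cycle, so G is the wheel on 5 vertices with hub b. Every automorphism fixes the hub and acts on the rim 4-cycle, so Aut(G) ≅ Aut(C_4) = D_4 of order 8.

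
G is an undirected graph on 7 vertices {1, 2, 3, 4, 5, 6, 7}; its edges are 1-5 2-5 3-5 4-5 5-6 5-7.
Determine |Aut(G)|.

Vertex 5 has degree 6 and every other vertex has degree 1, so G is the star K_{1,6} with centre 5. The 6 leaves are pairwise interchangeable while the centre is fixed, giving Aut(G) = S_6.

720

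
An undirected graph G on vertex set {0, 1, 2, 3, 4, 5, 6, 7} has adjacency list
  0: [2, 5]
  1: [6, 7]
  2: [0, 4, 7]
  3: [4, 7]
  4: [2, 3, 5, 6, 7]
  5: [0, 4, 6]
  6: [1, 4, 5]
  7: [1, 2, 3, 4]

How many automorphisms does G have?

1

The degree sequence is [2, 2, 3, 2, 5, 3, 3, 4]. Checking the degree-preserving permutations of the vertex set shows that none except the identity preserves every edge, so Aut(G) is trivial.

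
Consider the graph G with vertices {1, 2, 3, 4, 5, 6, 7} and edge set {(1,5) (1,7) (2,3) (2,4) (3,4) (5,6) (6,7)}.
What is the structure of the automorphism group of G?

D_4 × D_3

G has two connected components, {1, 5, 6, 7} and {2, 3, 4}; each is 2-regular, so G = C_4 ⊔ C_3. The components are non-isomorphic (different sizes), so Aut(G) = Aut(C_4) × Aut(C_3) = D_4 × D_3 of order 8·6 = 48.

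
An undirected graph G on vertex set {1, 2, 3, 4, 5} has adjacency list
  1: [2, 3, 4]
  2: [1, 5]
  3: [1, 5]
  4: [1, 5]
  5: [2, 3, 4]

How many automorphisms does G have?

The vertices split by degree into {1, 5} (degree 3) and {2, 3, 4} (degree 2); every edge runs between the two parts, so G is the complete bipartite graph K_{2,3}. The parts have unequal sizes, so no automorphism swaps them; each part is permuted independently, giving S_2 × S_3 of order 2!·3! = 12.

12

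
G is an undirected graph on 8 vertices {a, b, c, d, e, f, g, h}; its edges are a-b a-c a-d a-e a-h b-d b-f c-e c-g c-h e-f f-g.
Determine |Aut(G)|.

1

Degrees alone do not determine every vertex (e.g. b and e both have degree 3), but their neighbour-degree multisets differ: N(b) has degrees [2, 3, 5] while N(e) has degrees [3, 4, 5]. Repeating this refinement separates all vertices, so the only automorphism is the identity.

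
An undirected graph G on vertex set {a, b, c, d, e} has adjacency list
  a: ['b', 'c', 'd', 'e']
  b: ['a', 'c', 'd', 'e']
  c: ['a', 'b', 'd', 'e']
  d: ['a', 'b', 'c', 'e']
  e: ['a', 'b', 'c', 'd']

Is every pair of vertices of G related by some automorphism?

Every vertex has degree 4, so G is the complete graph K_5. Any permutation of the 5 vertices preserves K_5, so Aut(K_5) = S_5 of order 5! = 120. Under this action every vertex can be carried to every other, so G is vertex-transitive.

Yes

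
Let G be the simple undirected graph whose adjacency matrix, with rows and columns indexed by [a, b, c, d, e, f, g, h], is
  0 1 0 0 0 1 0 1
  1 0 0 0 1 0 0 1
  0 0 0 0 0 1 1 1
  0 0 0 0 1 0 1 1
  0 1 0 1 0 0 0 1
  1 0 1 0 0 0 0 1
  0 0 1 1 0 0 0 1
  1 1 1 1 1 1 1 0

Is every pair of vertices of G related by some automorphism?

No

Vertex h is the only vertex of degree 7, so every automorphism fixes it; G is not vertex-transitive.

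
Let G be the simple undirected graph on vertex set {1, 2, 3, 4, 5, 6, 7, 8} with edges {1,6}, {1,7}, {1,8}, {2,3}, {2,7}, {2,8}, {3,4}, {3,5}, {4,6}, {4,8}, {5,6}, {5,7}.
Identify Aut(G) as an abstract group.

G is 3-regular and bipartite on 2^3 = 8 vertices with girth 4; it is the hypercube graph Q_3. Aut(Q_3) consists of the signed permutations of the 3 coordinate axes: 3! permutations times 2^3 sign flips, so |Aut| = 2^3·3! = 48.

the hyperoctahedral group B_3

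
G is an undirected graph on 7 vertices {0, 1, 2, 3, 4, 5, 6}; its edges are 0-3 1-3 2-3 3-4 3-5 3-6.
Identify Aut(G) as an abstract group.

Vertex 3 has degree 6 and every other vertex has degree 1, so G is the star K_{1,6} with centre 3. The 6 leaves are pairwise interchangeable while the centre is fixed, giving Aut(G) = S_6.

S_6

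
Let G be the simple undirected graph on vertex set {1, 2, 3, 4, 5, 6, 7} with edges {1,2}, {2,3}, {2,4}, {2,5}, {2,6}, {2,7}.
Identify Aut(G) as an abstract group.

Vertex 2 has degree 6 and every other vertex has degree 1, so G is the star K_{1,6} with centre 2. Any automorphism fixes the centre and permutes the 6 leaves freely, so Aut(G) ≅ S_6 of order 6! = 720.

the symmetric group on 6 letters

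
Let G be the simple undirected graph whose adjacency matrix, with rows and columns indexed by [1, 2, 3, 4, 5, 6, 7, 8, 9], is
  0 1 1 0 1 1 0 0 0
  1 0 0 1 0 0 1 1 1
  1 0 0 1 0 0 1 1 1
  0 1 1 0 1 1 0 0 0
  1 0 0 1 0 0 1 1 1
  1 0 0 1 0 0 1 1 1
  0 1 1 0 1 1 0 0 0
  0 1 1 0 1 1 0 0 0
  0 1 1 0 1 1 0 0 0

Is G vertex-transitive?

Automorphisms preserve degree, but G has vertices of degree 4 and vertices of degree 5; no automorphism maps one to the other, so G is not vertex-transitive.

No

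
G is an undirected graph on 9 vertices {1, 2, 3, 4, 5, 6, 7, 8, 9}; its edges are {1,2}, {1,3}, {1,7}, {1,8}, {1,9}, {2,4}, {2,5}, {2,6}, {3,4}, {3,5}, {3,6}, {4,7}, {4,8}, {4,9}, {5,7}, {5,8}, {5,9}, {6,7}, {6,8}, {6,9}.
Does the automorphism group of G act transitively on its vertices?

Automorphisms preserve degree, but G has vertices of degree 4 and vertices of degree 5; no automorphism maps one to the other, so G is not vertex-transitive.

No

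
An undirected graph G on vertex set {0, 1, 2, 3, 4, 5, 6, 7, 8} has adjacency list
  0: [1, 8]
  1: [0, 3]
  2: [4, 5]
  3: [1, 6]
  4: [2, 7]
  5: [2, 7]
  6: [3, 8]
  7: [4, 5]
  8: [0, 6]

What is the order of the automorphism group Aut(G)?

80

G has two connected components, {0, 1, 3, 6, 8} and {2, 4, 5, 7}; each is 2-regular, so G = C_5 ⊔ C_4. The components are non-isomorphic (different sizes), so Aut(G) = Aut(C_4) × Aut(C_5) = D_4 × D_5 of order 8·10 = 80.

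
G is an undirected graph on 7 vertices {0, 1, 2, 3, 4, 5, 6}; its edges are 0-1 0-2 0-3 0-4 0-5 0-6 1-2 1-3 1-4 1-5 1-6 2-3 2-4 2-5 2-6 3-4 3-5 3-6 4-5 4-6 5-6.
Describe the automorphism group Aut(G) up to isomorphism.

All 7 vertices are pairwise adjacent: G = K_7. Any permutation of the 7 vertices preserves K_7, so Aut(K_7) = S_7 of order 7! = 5040.

the symmetric group on 7 letters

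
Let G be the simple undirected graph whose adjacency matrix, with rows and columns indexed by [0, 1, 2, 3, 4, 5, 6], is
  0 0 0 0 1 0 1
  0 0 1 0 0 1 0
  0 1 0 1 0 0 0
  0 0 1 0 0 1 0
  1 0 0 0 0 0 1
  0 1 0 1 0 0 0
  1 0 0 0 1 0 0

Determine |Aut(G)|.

48

G has two connected components, {1, 2, 3, 5} and {0, 4, 6}; each is 2-regular, so G = C_4 ⊔ C_3. No automorphism exchanges components of different sizes, hence Aut(G) is the direct product D_3 × D_4, order 48.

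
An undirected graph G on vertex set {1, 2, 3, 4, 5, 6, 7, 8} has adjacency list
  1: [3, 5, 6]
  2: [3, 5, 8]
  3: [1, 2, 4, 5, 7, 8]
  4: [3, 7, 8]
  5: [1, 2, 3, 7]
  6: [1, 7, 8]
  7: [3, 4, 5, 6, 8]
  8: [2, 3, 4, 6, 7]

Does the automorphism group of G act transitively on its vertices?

Vertex 3 is the only vertex of degree 6, so every automorphism fixes it; G is not vertex-transitive.

No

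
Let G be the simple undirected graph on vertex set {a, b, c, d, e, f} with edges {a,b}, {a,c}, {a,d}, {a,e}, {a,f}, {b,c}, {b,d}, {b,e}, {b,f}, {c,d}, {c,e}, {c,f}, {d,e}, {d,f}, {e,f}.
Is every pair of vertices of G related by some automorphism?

All 6 vertices are pairwise adjacent: G = K_6. Any permutation of the 6 vertices preserves K_6, so Aut(K_6) = S_6 of order 6! = 720. This group acts transitively on the 6 vertices.

Yes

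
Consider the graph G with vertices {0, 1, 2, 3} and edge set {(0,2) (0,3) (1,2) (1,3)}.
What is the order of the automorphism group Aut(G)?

8

G is 2-regular and bipartite with parts {2, 3} and {0, 1} (each part is independent and every cross-pair is an edge), so G = K_{2,2}. Each part can be permuted independently (S_2 × S_2) and the two equal-size parts can also be swapped, giving (S_2 × S_2) ⋊ Z_2 of order 2·(2!)² = 8.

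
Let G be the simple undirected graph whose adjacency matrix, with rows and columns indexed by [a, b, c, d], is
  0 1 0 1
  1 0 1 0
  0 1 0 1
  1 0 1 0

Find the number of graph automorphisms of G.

8

G is 2-regular and connected on 4 vertices, i.e. the cycle C_4. C_4 has 4 rotations and 4 reflections, so Aut(C_4) ≅ D_4 of order 8.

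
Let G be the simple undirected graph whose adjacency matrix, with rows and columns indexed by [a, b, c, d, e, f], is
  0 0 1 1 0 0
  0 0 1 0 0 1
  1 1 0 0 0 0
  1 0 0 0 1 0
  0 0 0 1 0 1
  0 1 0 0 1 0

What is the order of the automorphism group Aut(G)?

G is 2-regular and connected on 6 vertices, i.e. the cycle C_6. C_6 has 6 rotations and 6 reflections, so Aut(C_6) ≅ D_6 of order 12.

12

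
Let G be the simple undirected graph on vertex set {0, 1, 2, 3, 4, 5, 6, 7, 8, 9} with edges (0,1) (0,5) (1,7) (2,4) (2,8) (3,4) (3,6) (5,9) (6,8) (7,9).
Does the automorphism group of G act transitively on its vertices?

G has two connected components, {2, 3, 4, 6, 8} and {0, 1, 5, 7, 9}; each is 2-regular, so G = C_5 ⊔ C_5. With two isomorphic components, Aut(G) = Aut(C_5) ≀ S_2 = (D_5 × D_5) ⋊ Z_2: permute each cycle by D_5, then optionally swap the two cycles. Order 2·(2·5)² = 200. This group acts transitively on the 10 vertices.

Yes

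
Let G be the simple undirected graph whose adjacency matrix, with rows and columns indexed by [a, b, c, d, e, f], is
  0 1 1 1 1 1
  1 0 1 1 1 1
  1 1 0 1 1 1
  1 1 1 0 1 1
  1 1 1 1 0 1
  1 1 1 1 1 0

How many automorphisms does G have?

720

All 6 vertices are pairwise adjacent: G = K_6. Every bijection on the vertex set is an automorphism of K_6; hence Aut(K_6) ≅ S_6, order 720.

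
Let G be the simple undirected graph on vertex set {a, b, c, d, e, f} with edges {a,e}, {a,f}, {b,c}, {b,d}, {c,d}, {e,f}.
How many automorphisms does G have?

G has two connected components, {a, e, f} and {b, c, d}; each is 2-regular, so G = C_3 ⊔ C_3. Aut of a disjoint union of two copies of C_3 is the wreath product D_3 ≀ Z_2, of order 2·6² = 72.

72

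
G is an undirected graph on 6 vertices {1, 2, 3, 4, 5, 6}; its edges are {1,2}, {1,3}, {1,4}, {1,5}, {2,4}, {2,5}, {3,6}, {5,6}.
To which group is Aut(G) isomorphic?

the trivial group

The degree sequence is [4, 3, 2, 2, 3, 2]. Checking the degree-preserving permutations of the vertex set shows that none except the identity preserves every edge, so Aut(G) is trivial.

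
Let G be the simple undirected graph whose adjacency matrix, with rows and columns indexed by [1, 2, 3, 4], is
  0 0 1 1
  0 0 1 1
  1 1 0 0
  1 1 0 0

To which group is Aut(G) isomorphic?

the hyperoctahedral group B_2

G is 2-regular and bipartite on 2^2 = 4 vertices with girth 4; it is the hypercube graph Q_2. The symmetry group of the 2-cube is the hyperoctahedral group B_2 = Z_2 ≀ S_2, of order 2^2·2! = 8.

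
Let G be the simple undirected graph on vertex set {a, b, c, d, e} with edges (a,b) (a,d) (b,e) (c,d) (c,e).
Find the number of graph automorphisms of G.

Every vertex has degree 2 and the graph is connected, so G is the 5-cycle C_5. The automorphisms of the 5-cycle are exactly the symmetries of a regular 5-gon: the dihedral group D_5, |D_5| = 10.

10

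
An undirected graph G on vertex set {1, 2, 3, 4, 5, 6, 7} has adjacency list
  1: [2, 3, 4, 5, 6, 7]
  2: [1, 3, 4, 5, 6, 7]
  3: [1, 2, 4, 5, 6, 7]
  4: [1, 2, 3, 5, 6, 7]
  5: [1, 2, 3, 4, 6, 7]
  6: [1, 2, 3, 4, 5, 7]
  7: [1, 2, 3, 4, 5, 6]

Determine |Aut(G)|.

5040

All 7 vertices are pairwise adjacent: G = K_7. Every bijection on the vertex set is an automorphism of K_7; hence Aut(K_7) ≅ S_7, order 5040.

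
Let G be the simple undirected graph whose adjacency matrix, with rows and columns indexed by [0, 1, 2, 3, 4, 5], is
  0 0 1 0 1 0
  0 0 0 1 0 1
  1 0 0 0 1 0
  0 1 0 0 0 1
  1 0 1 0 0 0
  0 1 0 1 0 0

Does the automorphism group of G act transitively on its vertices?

Yes

G has two connected components, {0, 2, 4} and {1, 3, 5}; each is 2-regular, so G = C_3 ⊔ C_3. Aut of a disjoint union of two copies of C_3 is the wreath product D_3 ≀ Z_2, of order 2·6² = 72. Under this action every vertex can be carried to every other, so G is vertex-transitive.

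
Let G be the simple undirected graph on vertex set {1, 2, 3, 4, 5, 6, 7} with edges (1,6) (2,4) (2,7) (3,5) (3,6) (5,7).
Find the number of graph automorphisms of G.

The degree sequence is [1, 2, 2, 1, 2, 2, 2]; the two degree-1 vertices 1 and 4 are the ends of a path, so G = P_7. The only nontrivial automorphism of a path is the end-to-end reflection, so Aut(G) ≅ Z_2.

2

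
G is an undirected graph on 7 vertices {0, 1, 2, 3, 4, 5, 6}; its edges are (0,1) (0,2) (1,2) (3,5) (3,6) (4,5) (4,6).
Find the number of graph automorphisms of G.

G has two connected components, {3, 4, 5, 6} and {0, 1, 2}; each is 2-regular, so G = C_4 ⊔ C_3. The components are non-isomorphic (different sizes), so Aut(G) = Aut(C_4) × Aut(C_3) = D_4 × D_3 of order 8·6 = 48.

48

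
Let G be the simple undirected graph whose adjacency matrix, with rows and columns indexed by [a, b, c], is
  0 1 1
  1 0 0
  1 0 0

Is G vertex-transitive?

Vertex a is the only vertex of degree 2, so every automorphism fixes it; G is not vertex-transitive.

No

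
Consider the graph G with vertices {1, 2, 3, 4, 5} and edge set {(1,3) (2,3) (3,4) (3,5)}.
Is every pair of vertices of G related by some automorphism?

No

Vertex 3 is the only vertex of degree 4, so every automorphism fixes it; G is not vertex-transitive.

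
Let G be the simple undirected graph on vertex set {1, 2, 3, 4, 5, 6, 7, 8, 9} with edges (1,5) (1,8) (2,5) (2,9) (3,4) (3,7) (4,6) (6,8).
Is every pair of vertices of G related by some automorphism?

Automorphisms preserve degree, but G has vertices of degree 1 and vertices of degree 2; no automorphism maps one to the other, so G is not vertex-transitive.

No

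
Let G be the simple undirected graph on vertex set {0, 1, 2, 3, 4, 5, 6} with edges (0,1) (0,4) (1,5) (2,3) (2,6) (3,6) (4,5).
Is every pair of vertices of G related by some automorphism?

G has two connected components, {0, 1, 4, 5} and {2, 3, 6}; each is 2-regular, so G = C_4 ⊔ C_3. The orbit of 0 under Aut(G) is {0, 1, 4, 5}, which does not contain 2, so G is not vertex-transitive.

No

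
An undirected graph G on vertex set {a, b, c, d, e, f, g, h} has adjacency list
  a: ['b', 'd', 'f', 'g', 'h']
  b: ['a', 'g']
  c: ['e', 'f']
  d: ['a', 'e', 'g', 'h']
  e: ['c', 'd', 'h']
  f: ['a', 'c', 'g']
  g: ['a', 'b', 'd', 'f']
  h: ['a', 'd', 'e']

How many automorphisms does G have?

1

Degrees alone do not determine every vertex (e.g. b and c both have degree 2), but their neighbour-degree multisets differ: N(b) has degrees [4, 5] while N(c) has degrees [3, 3]. Repeating this refinement separates all vertices, so the only automorphism is the identity.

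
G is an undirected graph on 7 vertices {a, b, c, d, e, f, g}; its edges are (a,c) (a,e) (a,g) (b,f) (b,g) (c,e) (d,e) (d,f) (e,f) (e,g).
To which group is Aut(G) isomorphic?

1

The degree sequence is [3, 2, 2, 2, 5, 3, 3]. Checking the degree-preserving permutations of the vertex set shows that none except the identity preserves every edge, so Aut(G) is trivial.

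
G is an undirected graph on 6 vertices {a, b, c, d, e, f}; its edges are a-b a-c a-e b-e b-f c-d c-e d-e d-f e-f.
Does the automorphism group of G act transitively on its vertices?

No

Vertex e is the only vertex of degree 5, so every automorphism fixes it; G is not vertex-transitive.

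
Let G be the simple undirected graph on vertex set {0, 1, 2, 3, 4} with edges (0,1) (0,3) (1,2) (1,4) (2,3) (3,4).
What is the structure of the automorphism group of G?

S_3 × S_2

The vertices split by degree into {1, 3} (degree 3) and {0, 2, 4} (degree 2); every edge runs between the two parts, so G is the complete bipartite graph K_{2,3}. Automorphisms preserve the bipartition setwise (since the parts differ in size) and act as S_3 × S_2 within it; |Aut| = 12.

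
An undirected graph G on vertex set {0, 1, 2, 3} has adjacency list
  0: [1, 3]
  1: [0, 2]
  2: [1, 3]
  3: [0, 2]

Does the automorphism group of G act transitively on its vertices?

Yes

G is 2-regular and bipartite on 2^2 = 4 vertices with girth 4; it is the hypercube graph Q_2. The symmetry group of the 2-cube is the hyperoctahedral group B_2 = Z_2 ≀ S_2, of order 2^2·2! = 8. This group acts transitively on the 4 vertices.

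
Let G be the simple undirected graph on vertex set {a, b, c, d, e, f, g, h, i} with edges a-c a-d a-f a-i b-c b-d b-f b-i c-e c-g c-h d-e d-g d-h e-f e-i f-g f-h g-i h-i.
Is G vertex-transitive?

No

Automorphisms preserve degree, but G has vertices of degree 4 and vertices of degree 5; no automorphism maps one to the other, so G is not vertex-transitive.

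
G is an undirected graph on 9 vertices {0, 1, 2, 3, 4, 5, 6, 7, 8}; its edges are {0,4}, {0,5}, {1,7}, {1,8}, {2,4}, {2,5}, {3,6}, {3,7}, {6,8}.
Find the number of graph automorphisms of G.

G has two connected components, {1, 3, 6, 7, 8} and {0, 2, 4, 5}; each is 2-regular, so G = C_5 ⊔ C_4. No automorphism exchanges components of different sizes, hence Aut(G) is the direct product D_5 × D_4, order 80.

80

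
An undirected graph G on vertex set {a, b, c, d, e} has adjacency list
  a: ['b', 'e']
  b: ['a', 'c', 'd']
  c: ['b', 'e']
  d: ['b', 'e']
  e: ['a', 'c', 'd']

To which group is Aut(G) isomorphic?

The vertices split by degree into {b, e} (degree 3) and {a, c, d} (degree 2); every edge runs between the two parts, so G is the complete bipartite graph K_{2,3}. Automorphisms preserve the bipartition setwise (since the parts differ in size) and act as S_3 × S_2 within it; |Aut| = 12.

S_3 × S_2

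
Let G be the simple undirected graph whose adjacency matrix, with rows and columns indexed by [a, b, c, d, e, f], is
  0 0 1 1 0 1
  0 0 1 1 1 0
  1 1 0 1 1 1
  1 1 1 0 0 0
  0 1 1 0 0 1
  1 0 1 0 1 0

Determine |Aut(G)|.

Vertex c is the unique vertex of degree 5; the remaining 5 vertices each have degree 3 and induce a cycle, so G is the wheel on 6 vertices with hub c. Every automorphism fixes the hub and acts on the rim 5-cycle, so Aut(G) ≅ Aut(C_5) = D_5 of order 10.

10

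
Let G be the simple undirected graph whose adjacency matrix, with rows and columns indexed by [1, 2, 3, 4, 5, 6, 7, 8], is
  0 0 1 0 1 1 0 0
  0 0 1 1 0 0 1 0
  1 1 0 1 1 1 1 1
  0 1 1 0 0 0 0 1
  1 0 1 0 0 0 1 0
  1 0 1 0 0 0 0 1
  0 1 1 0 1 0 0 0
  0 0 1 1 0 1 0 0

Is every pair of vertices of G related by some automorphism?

No

Vertex 3 is the only vertex of degree 7, so every automorphism fixes it; G is not vertex-transitive.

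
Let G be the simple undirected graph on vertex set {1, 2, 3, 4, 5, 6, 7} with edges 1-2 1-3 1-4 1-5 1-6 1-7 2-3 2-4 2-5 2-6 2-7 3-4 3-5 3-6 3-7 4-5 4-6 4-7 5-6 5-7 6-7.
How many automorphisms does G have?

Every vertex has degree 6, so G is the complete graph K_7. Any permutation of the 7 vertices preserves K_7, so Aut(K_7) = S_7 of order 7! = 5040.

5040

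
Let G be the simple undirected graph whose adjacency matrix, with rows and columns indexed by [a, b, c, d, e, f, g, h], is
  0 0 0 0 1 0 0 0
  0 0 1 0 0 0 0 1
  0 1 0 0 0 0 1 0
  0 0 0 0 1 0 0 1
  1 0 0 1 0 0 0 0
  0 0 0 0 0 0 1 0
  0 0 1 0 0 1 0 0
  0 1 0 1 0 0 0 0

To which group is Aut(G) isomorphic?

C_2

The degree sequence is [1, 2, 2, 2, 2, 1, 2, 2]; the two degree-1 vertices a and f are the ends of a path, so G = P_8. A path has exactly one nontrivial symmetry — reversal — giving Aut(G) of order 2.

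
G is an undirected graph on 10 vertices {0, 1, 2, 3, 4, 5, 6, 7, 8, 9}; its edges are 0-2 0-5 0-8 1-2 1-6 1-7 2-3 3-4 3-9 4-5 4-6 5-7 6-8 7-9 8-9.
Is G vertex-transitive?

Yes

G is 3-regular on 10 vertices with no triangles and no 4-cycles (girth 5): this is the Petersen graph. It is a classical fact that the Petersen graph has automorphism group S_5 (order 120), arising from its description as the Kneser graph K(5,2). This group acts transitively on the 10 vertices.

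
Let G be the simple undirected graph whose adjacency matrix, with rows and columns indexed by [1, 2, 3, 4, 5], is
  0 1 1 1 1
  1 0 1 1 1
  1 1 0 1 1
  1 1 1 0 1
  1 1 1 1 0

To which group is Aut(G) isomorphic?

the symmetric group on 5 letters

Every vertex has degree 4, so G is the complete graph K_5. Any permutation of the 5 vertices preserves K_5, so Aut(K_5) = S_5 of order 5! = 120.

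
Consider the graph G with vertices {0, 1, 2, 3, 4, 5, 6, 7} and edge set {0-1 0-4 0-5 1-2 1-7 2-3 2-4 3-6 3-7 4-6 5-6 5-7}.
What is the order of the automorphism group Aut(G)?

48

G is 3-regular and bipartite on 2^3 = 8 vertices with girth 4; it is the hypercube graph Q_3. Aut(Q_3) consists of the signed permutations of the 3 coordinate axes: 3! permutations times 2^3 sign flips, so |Aut| = 2^3·3! = 48.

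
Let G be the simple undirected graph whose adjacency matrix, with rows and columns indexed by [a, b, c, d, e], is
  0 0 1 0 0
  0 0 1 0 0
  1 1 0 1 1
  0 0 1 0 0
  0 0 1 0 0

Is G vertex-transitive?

No

Vertex c is the only vertex of degree 4, so every automorphism fixes it; G is not vertex-transitive.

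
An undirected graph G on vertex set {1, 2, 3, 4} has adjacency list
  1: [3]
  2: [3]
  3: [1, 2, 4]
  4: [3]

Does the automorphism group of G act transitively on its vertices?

Vertex 3 is the only vertex of degree 3, so every automorphism fixes it; G is not vertex-transitive.

No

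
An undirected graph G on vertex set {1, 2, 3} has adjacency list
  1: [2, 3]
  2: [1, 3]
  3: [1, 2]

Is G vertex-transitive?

Yes

Every vertex has degree 2, so G is the complete graph K_3. Every bijection on the vertex set is an automorphism of K_3; hence Aut(K_3) ≅ S_3, order 6. Under this action every vertex can be carried to every other, so G is vertex-transitive.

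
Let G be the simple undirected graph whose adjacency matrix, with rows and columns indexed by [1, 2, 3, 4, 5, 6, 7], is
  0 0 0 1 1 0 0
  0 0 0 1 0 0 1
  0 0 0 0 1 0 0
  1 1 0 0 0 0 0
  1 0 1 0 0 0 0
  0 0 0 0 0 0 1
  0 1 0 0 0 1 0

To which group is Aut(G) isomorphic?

The degree sequence is [2, 2, 1, 2, 2, 1, 2]; the two degree-1 vertices 3 and 6 are the ends of a path, so G = P_7. The only nontrivial automorphism of a path is the end-to-end reflection, so Aut(G) ≅ Z_2.

Z_2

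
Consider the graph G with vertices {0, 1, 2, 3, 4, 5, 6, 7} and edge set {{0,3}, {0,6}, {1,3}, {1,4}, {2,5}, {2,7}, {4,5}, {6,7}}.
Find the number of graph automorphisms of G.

G is 2-regular and connected on 8 vertices, i.e. the cycle C_8. The automorphisms of the 8-cycle are exactly the symmetries of a regular 8-gon: the dihedral group D_8, |D_8| = 16.

16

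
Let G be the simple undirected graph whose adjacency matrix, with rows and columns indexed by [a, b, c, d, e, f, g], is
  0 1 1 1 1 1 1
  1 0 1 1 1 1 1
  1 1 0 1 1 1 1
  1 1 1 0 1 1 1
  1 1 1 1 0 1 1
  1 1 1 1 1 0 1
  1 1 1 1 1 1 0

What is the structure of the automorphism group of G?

Every vertex has degree 6, so G is the complete graph K_7. Every bijection on the vertex set is an automorphism of K_7; hence Aut(K_7) ≅ S_7, order 5040.

S_7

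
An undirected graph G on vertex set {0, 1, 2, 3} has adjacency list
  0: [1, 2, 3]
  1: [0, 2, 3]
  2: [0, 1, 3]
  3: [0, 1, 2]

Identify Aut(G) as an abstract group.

All 4 vertices are pairwise adjacent: G = K_4. Any permutation of the 4 vertices preserves K_4, so Aut(K_4) = S_4 of order 4! = 24.

S_4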